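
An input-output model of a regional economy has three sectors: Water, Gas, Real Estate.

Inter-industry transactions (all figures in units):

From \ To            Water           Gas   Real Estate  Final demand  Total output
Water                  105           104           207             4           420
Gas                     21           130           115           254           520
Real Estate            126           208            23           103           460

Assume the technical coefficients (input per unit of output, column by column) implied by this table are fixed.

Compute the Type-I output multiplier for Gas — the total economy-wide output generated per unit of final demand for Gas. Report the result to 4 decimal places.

m_G = 4.0277

Technical coefficients a_ij = z_ij / X_j:
  a_WW = 105/420 = 0.25, a_GW = 21/420 = 0.05, a_RW = 126/420 = 0.30
  a_WG = 104/520 = 0.20, a_GG = 130/520 = 0.25, a_RG = 208/520 = 0.40
  a_WR = 207/460 = 0.45, a_GR = 115/460 = 0.25, a_RR = 23/460 = 0.05
I − A =
  [   0.75    -0.20    -0.45]
  [  -0.05     0.75    -0.25]
  [  -0.30    -0.40     0.95]
Cofactors of I−A, C_ij = (−1)^(i+j)·(minor ij) (rows/columns in the sector order above):
  C_11 = (0.75)(0.95) − (-0.25)(-0.40) = 0.6125
  C_12 = −[(-0.05)(0.95) − (-0.25)(-0.30)] = 0.1225
  C_13 = (-0.05)(-0.40) − (0.75)(-0.30) = 0.2450
  C_21 = −[(-0.20)(0.95) − (-0.45)(-0.40)] = 0.3700
  C_22 = (0.75)(0.95) − (-0.45)(-0.30) = 0.5775
  C_23 = −[(0.75)(-0.40) − (-0.20)(-0.30)] = 0.3600
  C_31 = (-0.20)(-0.25) − (-0.45)(0.75) = 0.3875
  C_32 = −[(0.75)(-0.25) − (-0.45)(-0.05)] = 0.2100
  C_33 = (0.75)(0.75) − (-0.20)(-0.05) = 0.5525
det(I−A) = Σ_j (I−A)_1j·C_1j = (0.75)(0.6125) + (-0.20)(0.1225) + (-0.45)(0.2450) = 0.324625
adj(I−A) = Cᵀ =
  [ 0.6125   0.3700   0.3875]
  [ 0.1225   0.5775   0.2100]
  [ 0.2450   0.3600   0.5525]
(I − A)⁻¹ = adj(I−A) / det(I−A) ≈
  [   1.88679     1.13978     1.19369]
  [   0.37736     1.77898     0.64690]
  [   0.75472     1.10897     1.70196]
The output multiplier for sector j is the column-j sum of the Leontief inverse (I − A)⁻¹ = adj(I−A) / det(I−A).
Column G of adj(I−A): (0.3700, 0.5775, 0.3600); det(I−A) = 0.324625.
m_G = (0.3700 + 0.5775 + 0.3600) / 0.324625 = 1.3075 / 0.324625 ≈ 4.0277.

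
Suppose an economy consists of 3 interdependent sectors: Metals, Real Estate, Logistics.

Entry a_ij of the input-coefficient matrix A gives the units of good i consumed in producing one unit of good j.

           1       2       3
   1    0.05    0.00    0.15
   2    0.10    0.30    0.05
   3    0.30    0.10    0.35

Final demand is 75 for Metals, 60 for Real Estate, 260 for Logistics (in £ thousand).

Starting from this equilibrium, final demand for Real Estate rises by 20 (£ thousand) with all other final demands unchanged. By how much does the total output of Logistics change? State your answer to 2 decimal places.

Δx_3 = 4.82

I − A =
  [   0.95     0.00    -0.15]
  [  -0.10     0.70    -0.05]
  [  -0.30    -0.10     0.65]
Cofactors of I−A, C_ij = (−1)^(i+j)·(minor ij) (rows/columns in the sector order above):
  C_11 = (0.70)(0.65) − (-0.05)(-0.10) = 0.4500
  C_12 = −[(-0.10)(0.65) − (-0.05)(-0.30)] = 0.0800
  C_13 = (-0.10)(-0.10) − (0.70)(-0.30) = 0.2200
  C_21 = −[(0.00)(0.65) − (-0.15)(-0.10)] = 0.0150
  C_22 = (0.95)(0.65) − (-0.15)(-0.30) = 0.5725
  C_23 = −[(0.95)(-0.10) − (0.00)(-0.30)] = 0.0950
  C_31 = (0.00)(-0.05) − (-0.15)(0.70) = 0.1050
  C_32 = −[(0.95)(-0.05) − (-0.15)(-0.10)] = 0.0625
  C_33 = (0.95)(0.70) − (0.00)(-0.10) = 0.6650
det(I−A) = Σ_j (I−A)_1j·C_1j = (0.95)(0.4500) + (0.00)(0.0800) + (-0.15)(0.2200) = 0.3945
adj(I−A) = Cᵀ =
  [ 0.4500   0.0150   0.1050]
  [ 0.0800   0.5725   0.0625]
  [ 0.2200   0.0950   0.6650]
(I − A)⁻¹ = adj(I−A) / det(I−A) ≈
  [   1.1407     0.0380     0.2662]
  [   0.2028     1.4512     0.1584]
  [   0.5577     0.2408     1.6857]
Δx = (I − A)⁻¹ Δd with Δd having +20 in the Real Estate component and 0 elsewhere.
So Δx_3 = L_32 · (+20), where L_32 = adj(I−A)_32 / det(I−A) = 0.0950 / 0.3945.
Δx_3 = 0.0950 × (+20) / 0.3945 = 1.90 / 0.3945 ≈ 4.82.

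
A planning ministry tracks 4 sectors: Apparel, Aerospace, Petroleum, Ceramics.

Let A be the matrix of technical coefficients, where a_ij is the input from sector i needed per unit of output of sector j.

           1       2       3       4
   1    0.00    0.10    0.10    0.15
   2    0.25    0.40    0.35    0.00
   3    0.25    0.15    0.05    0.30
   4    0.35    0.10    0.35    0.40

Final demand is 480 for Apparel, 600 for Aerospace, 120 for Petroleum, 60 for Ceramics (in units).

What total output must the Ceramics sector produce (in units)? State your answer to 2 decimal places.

x_4 = 1983.87

I − A =
  [   1.00    -0.10    -0.10    -0.15]
  [  -0.25     0.60    -0.35     0.00]
  [  -0.25    -0.15     0.95    -0.30]
  [  -0.35    -0.10    -0.35     0.60]
Compute the cofactors C_ij = (−1)^(i+j)·(3×3 minor ij) of I−A; the adjugate is their transpose:
adj(I−A) = Cᵀ =
  [ 0.237000   0.080625   0.093750   0.106125]
  [ 0.205500   0.376500   0.219750   0.161250]
  [ 0.183000   0.141375   0.309750   0.200625]
  [ 0.279250   0.192250   0.272000   0.466250]
det(I−A) = Σ_j (I−A)_1j·C_1j = (1.00)(0.237000) + (-0.10)(0.205500) + (-0.10)(0.183000) + (-0.15)(0.279250) = 0.1562625
(I − A)⁻¹ = adj(I−A) / det(I−A) ≈
  [   1.5167     0.5160     0.6000     0.6791]
  [   1.3151     2.4094     1.4063     1.0319]
  [   1.1711     0.9047     1.9822     1.2839]
  [   1.7871     1.2303     1.7407     2.9838]
x = (I − A)⁻¹ d = adj(I−A)·d / det(I−A), with det(I−A) = 0.1562625:
  x_1 = (0.237000·480 + 0.080625·600 + 0.093750·120 + 0.106125·60) / 0.1562625 = 179.7525 / 0.1562625 ≈ 1150.32
  x_2 = (0.205500·480 + 0.376500·600 + 0.219750·120 + 0.161250·60) / 0.1562625 = 360.585 / 0.1562625 ≈ 2307.56
  x_3 = (0.183000·480 + 0.141375·600 + 0.309750·120 + 0.200625·60) / 0.1562625 = 221.8725 / 0.1562625 ≈ 1419.87
  x_4 = (0.279250·480 + 0.192250·600 + 0.272000·120 + 0.466250·60) / 0.1562625 = 310.005 / 0.1562625 ≈ 1983.87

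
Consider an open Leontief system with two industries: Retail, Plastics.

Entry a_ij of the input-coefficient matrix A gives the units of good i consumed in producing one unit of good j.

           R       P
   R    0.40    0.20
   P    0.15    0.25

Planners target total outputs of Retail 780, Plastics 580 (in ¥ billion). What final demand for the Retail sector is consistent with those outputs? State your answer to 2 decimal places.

d_R = 352.00

I − A =
  [   0.60    -0.20]
  [  -0.15     0.75]
d = (I − A) x:
  d_R = (+0.60)·780 + (-0.20)·580 = 352.00
  d_P = (-0.15)·780 + (+0.75)·580 = 318.00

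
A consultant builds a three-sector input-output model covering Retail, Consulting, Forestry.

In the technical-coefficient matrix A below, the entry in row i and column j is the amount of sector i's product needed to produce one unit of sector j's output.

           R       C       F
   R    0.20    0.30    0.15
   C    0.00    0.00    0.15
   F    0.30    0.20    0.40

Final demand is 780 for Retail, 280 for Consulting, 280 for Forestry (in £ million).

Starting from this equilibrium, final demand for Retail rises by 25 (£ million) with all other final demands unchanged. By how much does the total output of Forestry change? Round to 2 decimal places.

Δx_F = 18.87

I − A =
  [   0.80    -0.30    -0.15]
  [   0.00     1.00    -0.15]
  [  -0.30    -0.20     0.60]
Cofactors of I−A, C_ij = (−1)^(i+j)·(minor ij) (rows/columns in the sector order above):
  C_11 = (1.00)(0.60) − (-0.15)(-0.20) = 0.5700
  C_12 = −[(0.00)(0.60) − (-0.15)(-0.30)] = 0.0450
  C_13 = (0.00)(-0.20) − (1.00)(-0.30) = 0.3000
  C_21 = −[(-0.30)(0.60) − (-0.15)(-0.20)] = 0.2100
  C_22 = (0.80)(0.60) − (-0.15)(-0.30) = 0.4350
  C_23 = −[(0.80)(-0.20) − (-0.30)(-0.30)] = 0.2500
  C_31 = (-0.30)(-0.15) − (-0.15)(1.00) = 0.1950
  C_32 = −[(0.80)(-0.15) − (-0.15)(0.00)] = 0.1200
  C_33 = (0.80)(1.00) − (-0.30)(0.00) = 0.8000
det(I−A) = Σ_j (I−A)_1j·C_1j = (0.80)(0.5700) + (-0.30)(0.0450) + (-0.15)(0.3000) = 0.3975
adj(I−A) = Cᵀ =
  [ 0.5700   0.2100   0.1950]
  [ 0.0450   0.4350   0.1200]
  [ 0.3000   0.2500   0.8000]
(I − A)⁻¹ = adj(I−A) / det(I−A) ≈
  [   1.4340     0.5283     0.4906]
  [   0.1132     1.0943     0.3019]
  [   0.7547     0.6289     2.0126]
Δx = (I − A)⁻¹ Δd with Δd having +25 in the Retail component and 0 elsewhere.
So Δx_F = L_FR · (+25), where L_FR = adj(I−A)_FR / det(I−A) = 0.3000 / 0.3975.
Δx_F = 0.3000 × (+25) / 0.3975 = 7.50 / 0.3975 ≈ 18.87.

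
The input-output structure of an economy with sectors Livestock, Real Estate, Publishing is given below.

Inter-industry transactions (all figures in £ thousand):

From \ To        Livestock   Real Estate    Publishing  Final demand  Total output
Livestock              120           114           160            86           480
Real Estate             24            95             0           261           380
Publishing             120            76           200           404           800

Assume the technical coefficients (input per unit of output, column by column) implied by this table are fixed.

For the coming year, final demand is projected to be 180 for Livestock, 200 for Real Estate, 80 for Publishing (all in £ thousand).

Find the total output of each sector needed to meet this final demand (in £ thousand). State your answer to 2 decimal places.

x_1 = 447.96, x_2 = 296.53, x_3 = 335.06

Technical coefficients a_ij = z_ij / X_j:
  a_11 = 120/480 = 0.25, a_21 = 24/480 = 0.05, a_31 = 120/480 = 0.25
  a_12 = 114/380 = 0.30, a_22 = 95/380 = 0.25, a_32 = 76/380 = 0.20
  a_13 = 160/800 = 0.20, a_23 = 0/800 = 0.00, a_33 = 200/800 = 0.25
I − A =
  [   0.75    -0.30    -0.20]
  [  -0.05     0.75     0.00]
  [  -0.25    -0.20     0.75]
Cofactors of I−A, C_ij = (−1)^(i+j)·(minor ij) (rows/columns in the sector order above):
  C_11 = (0.75)(0.75) − (0.00)(-0.20) = 0.5625
  C_12 = −[(-0.05)(0.75) − (0.00)(-0.25)] = 0.0375
  C_13 = (-0.05)(-0.20) − (0.75)(-0.25) = 0.1975
  C_21 = −[(-0.30)(0.75) − (-0.20)(-0.20)] = 0.2650
  C_22 = (0.75)(0.75) − (-0.20)(-0.25) = 0.5125
  C_23 = −[(0.75)(-0.20) − (-0.30)(-0.25)] = 0.2250
  C_31 = (-0.30)(0.00) − (-0.20)(0.75) = 0.1500
  C_32 = −[(0.75)(0.00) − (-0.20)(-0.05)] = 0.0100
  C_33 = (0.75)(0.75) − (-0.30)(-0.05) = 0.5475
det(I−A) = Σ_j (I−A)_1j·C_1j = (0.75)(0.5625) + (-0.30)(0.0375) + (-0.20)(0.1975) = 0.371125
adj(I−A) = Cᵀ =
  [ 0.5625   0.2650   0.1500]
  [ 0.0375   0.5125   0.0100]
  [ 0.1975   0.2250   0.5475]
(I − A)⁻¹ = adj(I−A) / det(I−A) ≈
  [   1.5157     0.7140     0.4042]
  [   0.1010     1.3809     0.0269]
  [   0.5322     0.6063     1.4752]
x = (I − A)⁻¹ d = adj(I−A)·d / det(I−A), with det(I−A) = 0.371125:
  x_1 = (0.5625·180 + 0.2650·200 + 0.1500·80) / 0.371125 = 166.25 / 0.371125 ≈ 447.96
  x_2 = (0.0375·180 + 0.5125·200 + 0.0100·80) / 0.371125 = 110.05 / 0.371125 ≈ 296.53
  x_3 = (0.1975·180 + 0.2250·200 + 0.5475·80) / 0.371125 = 124.35 / 0.371125 ≈ 335.06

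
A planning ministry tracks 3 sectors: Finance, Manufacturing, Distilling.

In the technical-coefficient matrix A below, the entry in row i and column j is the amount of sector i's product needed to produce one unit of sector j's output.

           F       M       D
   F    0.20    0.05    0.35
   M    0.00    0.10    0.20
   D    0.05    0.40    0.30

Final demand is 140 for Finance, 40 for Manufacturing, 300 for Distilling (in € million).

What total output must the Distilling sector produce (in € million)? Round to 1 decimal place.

x_D = 555.0

I − A =
  [   0.80    -0.05    -0.35]
  [   0.00     0.90    -0.20]
  [  -0.05    -0.40     0.70]
Cofactors of I−A, C_ij = (−1)^(i+j)·(minor ij) (rows/columns in the sector order above):
  C_11 = (0.90)(0.70) − (-0.20)(-0.40) = 0.5500
  C_12 = −[(0.00)(0.70) − (-0.20)(-0.05)] = 0.0100
  C_13 = (0.00)(-0.40) − (0.90)(-0.05) = 0.0450
  C_21 = −[(-0.05)(0.70) − (-0.35)(-0.40)] = 0.1750
  C_22 = (0.80)(0.70) − (-0.35)(-0.05) = 0.5425
  C_23 = −[(0.80)(-0.40) − (-0.05)(-0.05)] = 0.3225
  C_31 = (-0.05)(-0.20) − (-0.35)(0.90) = 0.3250
  C_32 = −[(0.80)(-0.20) − (-0.35)(0.00)] = 0.1600
  C_33 = (0.80)(0.90) − (-0.05)(0.00) = 0.7200
det(I−A) = Σ_j (I−A)_1j·C_1j = (0.80)(0.5500) + (-0.05)(0.0100) + (-0.35)(0.0450) = 0.42375
adj(I−A) = Cᵀ =
  [ 0.5500   0.1750   0.3250]
  [ 0.0100   0.5425   0.1600]
  [ 0.0450   0.3225   0.7200]
(I − A)⁻¹ = adj(I−A) / det(I−A) ≈
  [   1.2979     0.4130     0.7670]
  [   0.0236     1.2802     0.3776]
  [   0.1062     0.7611     1.6991]
x = (I − A)⁻¹ d = adj(I−A)·d / det(I−A), with det(I−A) = 0.42375:
  x_F = (0.5500·140 + 0.1750·40 + 0.3250·300) / 0.42375 = 181.50 / 0.42375 ≈ 428.3
  x_M = (0.0100·140 + 0.5425·40 + 0.1600·300) / 0.42375 = 71.10 / 0.42375 ≈ 167.8
  x_D = (0.0450·140 + 0.3225·40 + 0.7200·300) / 0.42375 = 235.20 / 0.42375 ≈ 555.0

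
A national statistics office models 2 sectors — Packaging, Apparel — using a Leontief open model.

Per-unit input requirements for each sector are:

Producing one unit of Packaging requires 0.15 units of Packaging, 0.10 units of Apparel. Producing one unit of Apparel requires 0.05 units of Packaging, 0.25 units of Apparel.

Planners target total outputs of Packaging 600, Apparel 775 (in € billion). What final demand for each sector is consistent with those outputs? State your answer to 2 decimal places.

d_1 = 471.25, d_2 = 521.25

I − A =
  [   0.85    -0.05]
  [  -0.10     0.75]
d = (I − A) x:
  d_1 = (+0.85)·600 + (-0.05)·775 = 471.25
  d_2 = (-0.10)·600 + (+0.75)·775 = 521.25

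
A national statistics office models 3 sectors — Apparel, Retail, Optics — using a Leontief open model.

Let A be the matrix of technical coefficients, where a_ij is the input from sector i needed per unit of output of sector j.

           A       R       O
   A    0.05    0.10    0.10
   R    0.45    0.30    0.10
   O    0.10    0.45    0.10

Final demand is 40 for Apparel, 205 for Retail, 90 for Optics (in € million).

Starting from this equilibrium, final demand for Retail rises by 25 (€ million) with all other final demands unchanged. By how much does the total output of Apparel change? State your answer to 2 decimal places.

I − A =
  [   0.95    -0.10    -0.10]
  [  -0.45     0.70    -0.10]
  [  -0.10    -0.45     0.90]
Cofactors of I−A, C_ij = (−1)^(i+j)·(minor ij) (rows/columns in the sector order above):
  C_11 = (0.70)(0.90) − (-0.10)(-0.45) = 0.5850
  C_12 = −[(-0.45)(0.90) − (-0.10)(-0.10)] = 0.4150
  C_13 = (-0.45)(-0.45) − (0.70)(-0.10) = 0.2725
  C_21 = −[(-0.10)(0.90) − (-0.10)(-0.45)] = 0.1350
  C_22 = (0.95)(0.90) − (-0.10)(-0.10) = 0.8450
  C_23 = −[(0.95)(-0.45) − (-0.10)(-0.10)] = 0.4375
  C_31 = (-0.10)(-0.10) − (-0.10)(0.70) = 0.0800
  C_32 = −[(0.95)(-0.10) − (-0.10)(-0.45)] = 0.1400
  C_33 = (0.95)(0.70) − (-0.10)(-0.45) = 0.6200
det(I−A) = Σ_j (I−A)_1j·C_1j = (0.95)(0.5850) + (-0.10)(0.4150) + (-0.10)(0.2725) = 0.4870
adj(I−A) = Cᵀ =
  [ 0.5850   0.1350   0.0800]
  [ 0.4150   0.8450   0.1400]
  [ 0.2725   0.4375   0.6200]
(I − A)⁻¹ = adj(I−A) / det(I−A) ≈
  [   1.2012     0.2772     0.1643]
  [   0.8522     1.7351     0.2875]
  [   0.5595     0.8984     1.2731]
Δx = (I − A)⁻¹ Δd with Δd having +25 in the Retail component and 0 elsewhere.
So Δx_A = L_AR · (+25), where L_AR = adj(I−A)_AR / det(I−A) = 0.1350 / 0.4870.
Δx_A = 0.1350 × (+25) / 0.4870 = 3.375 / 0.4870 ≈ 6.93.

Δx_A = 6.93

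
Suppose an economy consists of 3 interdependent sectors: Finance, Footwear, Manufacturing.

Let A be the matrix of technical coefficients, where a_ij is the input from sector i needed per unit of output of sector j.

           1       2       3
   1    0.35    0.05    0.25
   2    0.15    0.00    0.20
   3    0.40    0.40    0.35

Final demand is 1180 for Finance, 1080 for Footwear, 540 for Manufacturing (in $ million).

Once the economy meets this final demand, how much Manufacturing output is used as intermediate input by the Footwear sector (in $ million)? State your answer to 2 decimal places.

I − A =
  [   0.65    -0.05    -0.25]
  [  -0.15     1.00    -0.20]
  [  -0.40    -0.40     0.65]
Cofactors of I−A, C_ij = (−1)^(i+j)·(minor ij) (rows/columns in the sector order above):
  C_11 = (1.00)(0.65) − (-0.20)(-0.40) = 0.5700
  C_12 = −[(-0.15)(0.65) − (-0.20)(-0.40)] = 0.1775
  C_13 = (-0.15)(-0.40) − (1.00)(-0.40) = 0.4600
  C_21 = −[(-0.05)(0.65) − (-0.25)(-0.40)] = 0.1325
  C_22 = (0.65)(0.65) − (-0.25)(-0.40) = 0.3225
  C_23 = −[(0.65)(-0.40) − (-0.05)(-0.40)] = 0.2800
  C_31 = (-0.05)(-0.20) − (-0.25)(1.00) = 0.2600
  C_32 = −[(0.65)(-0.20) − (-0.25)(-0.15)] = 0.1675
  C_33 = (0.65)(1.00) − (-0.05)(-0.15) = 0.6425
det(I−A) = Σ_j (I−A)_1j·C_1j = (0.65)(0.5700) + (-0.05)(0.1775) + (-0.25)(0.4600) = 0.246625
adj(I−A) = Cᵀ =
  [ 0.5700   0.1325   0.2600]
  [ 0.1775   0.3225   0.1675]
  [ 0.4600   0.2800   0.6425]
(I − A)⁻¹ = adj(I−A) / det(I−A) ≈
  [   2.3112     0.5373     1.0542]
  [   0.7197     1.3077     0.6792]
  [   1.8652     1.1353     2.6052]
First solve x = (I − A)⁻¹ d = adj(I−A)·d / det(I−A); in particular x_2 = (0.1775·1180 + 0.3225·1080 + 0.1675·540) / 0.246625 = 648.20 / 0.246625 ≈ 2628.2818.
Intermediate flow from 3 to 2: z_32 = a_32 · x_2 = 0.40 × 648.20 / 0.246625 = 259.28 / 0.246625 ≈ 1051.31.

z_32 = 1051.31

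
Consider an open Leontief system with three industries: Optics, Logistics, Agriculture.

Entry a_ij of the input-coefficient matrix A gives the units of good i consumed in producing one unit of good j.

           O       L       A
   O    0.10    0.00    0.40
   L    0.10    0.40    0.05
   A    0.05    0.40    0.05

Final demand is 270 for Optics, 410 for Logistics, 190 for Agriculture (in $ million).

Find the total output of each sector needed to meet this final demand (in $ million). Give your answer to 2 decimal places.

x_O = 556.10, x_L = 824.04, x_A = 576.23

I − A =
  [   0.90     0.00    -0.40]
  [  -0.10     0.60    -0.05]
  [  -0.05    -0.40     0.95]
Cofactors of I−A, C_ij = (−1)^(i+j)·(minor ij) (rows/columns in the sector order above):
  C_11 = (0.60)(0.95) − (-0.05)(-0.40) = 0.5500
  C_12 = −[(-0.10)(0.95) − (-0.05)(-0.05)] = 0.0975
  C_13 = (-0.10)(-0.40) − (0.60)(-0.05) = 0.0700
  C_21 = −[(0.00)(0.95) − (-0.40)(-0.40)] = 0.1600
  C_22 = (0.90)(0.95) − (-0.40)(-0.05) = 0.8350
  C_23 = −[(0.90)(-0.40) − (0.00)(-0.05)] = 0.3600
  C_31 = (0.00)(-0.05) − (-0.40)(0.60) = 0.2400
  C_32 = −[(0.90)(-0.05) − (-0.40)(-0.10)] = 0.0850
  C_33 = (0.90)(0.60) − (0.00)(-0.10) = 0.5400
det(I−A) = Σ_j (I−A)_1j·C_1j = (0.90)(0.5500) + (0.00)(0.0975) + (-0.40)(0.0700) = 0.4670
adj(I−A) = Cᵀ =
  [ 0.5500   0.1600   0.2400]
  [ 0.0975   0.8350   0.0850]
  [ 0.0700   0.3600   0.5400]
(I − A)⁻¹ = adj(I−A) / det(I−A) ≈
  [   1.1777     0.3426     0.5139]
  [   0.2088     1.7880     0.1820]
  [   0.1499     0.7709     1.1563]
x = (I − A)⁻¹ d = adj(I−A)·d / det(I−A), with det(I−A) = 0.4670:
  x_O = (0.5500·270 + 0.1600·410 + 0.2400·190) / 0.4670 = 259.70 / 0.4670 ≈ 556.10
  x_L = (0.0975·270 + 0.8350·410 + 0.0850·190) / 0.4670 = 384.825 / 0.4670 ≈ 824.04
  x_A = (0.0700·270 + 0.3600·410 + 0.5400·190) / 0.4670 = 269.10 / 0.4670 ≈ 576.23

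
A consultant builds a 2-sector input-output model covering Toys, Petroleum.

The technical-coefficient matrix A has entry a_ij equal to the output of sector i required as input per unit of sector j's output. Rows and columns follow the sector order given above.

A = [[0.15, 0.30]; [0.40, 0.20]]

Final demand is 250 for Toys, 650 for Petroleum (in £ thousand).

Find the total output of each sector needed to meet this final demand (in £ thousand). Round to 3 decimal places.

I − A =
  [   0.85    -0.30]
  [  -0.40     0.80]
det(I−A) = (0.85)(0.80) − (-0.30)(-0.40) = 0.5600
adj(I−A) = [[0.80, 0.30], [0.40, 0.85]]
(I − A)⁻¹ = adj(I−A) / det(I−A) ≈
  [   1.4286     0.5357]
  [   0.7143     1.5179]
x = (I − A)⁻¹ d = adj(I−A)·d / det(I−A), with det(I−A) = 0.5600:
  x_1 = (0.80·250 + 0.30·650) / 0.5600 = 395.00 / 0.5600 ≈ 705.357
  x_2 = (0.40·250 + 0.85·650) / 0.5600 = 652.50 / 0.5600 ≈ 1165.179

x_1 = 705.357, x_2 = 1165.179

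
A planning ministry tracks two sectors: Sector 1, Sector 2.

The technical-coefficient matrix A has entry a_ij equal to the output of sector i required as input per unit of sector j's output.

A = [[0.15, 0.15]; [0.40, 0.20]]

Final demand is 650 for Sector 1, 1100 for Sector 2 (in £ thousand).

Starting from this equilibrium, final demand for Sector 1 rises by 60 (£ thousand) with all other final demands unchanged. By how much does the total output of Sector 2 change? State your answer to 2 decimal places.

Δx_2 = 38.71

I − A =
  [   0.85    -0.15]
  [  -0.40     0.80]
det(I−A) = (0.85)(0.80) − (-0.15)(-0.40) = 0.6200
adj(I−A) = [[0.80, 0.15], [0.40, 0.85]]
(I − A)⁻¹ = adj(I−A) / det(I−A) ≈
  [   1.2903     0.2419]
  [   0.6452     1.3710]
Δx = (I − A)⁻¹ Δd with Δd having +60 in the Sector 1 component and 0 elsewhere.
So Δx_2 = L_21 · (+60), where L_21 = adj(I−A)_21 / det(I−A) = 0.40 / 0.6200.
Δx_2 = 0.40 × (+60) / 0.6200 = 24.00 / 0.6200 ≈ 38.71.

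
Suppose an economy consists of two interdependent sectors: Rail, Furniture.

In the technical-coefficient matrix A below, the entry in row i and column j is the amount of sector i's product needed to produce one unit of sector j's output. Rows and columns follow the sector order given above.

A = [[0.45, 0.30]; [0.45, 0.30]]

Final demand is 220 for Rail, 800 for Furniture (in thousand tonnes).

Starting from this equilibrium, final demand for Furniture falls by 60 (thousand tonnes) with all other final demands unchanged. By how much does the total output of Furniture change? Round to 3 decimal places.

I − A =
  [   0.55    -0.30]
  [  -0.45     0.70]
det(I−A) = (0.55)(0.70) − (-0.30)(-0.45) = 0.2500
adj(I−A) = [[0.70, 0.30], [0.45, 0.55]]
(I − A)⁻¹ = adj(I−A) / det(I−A) ≈
  [   2.8000     1.2000]
  [   1.8000     2.2000]
Δx = (I − A)⁻¹ Δd with Δd having -60 in the Furniture component and 0 elsewhere.
So Δx_F = L_FF · (-60), where L_FF = adj(I−A)_FF / det(I−A) = 0.55 / 0.2500.
Δx_F = 0.55 × (-60) / 0.2500 = -33.00 / 0.2500 = -132.000.

Δx_F = -132.000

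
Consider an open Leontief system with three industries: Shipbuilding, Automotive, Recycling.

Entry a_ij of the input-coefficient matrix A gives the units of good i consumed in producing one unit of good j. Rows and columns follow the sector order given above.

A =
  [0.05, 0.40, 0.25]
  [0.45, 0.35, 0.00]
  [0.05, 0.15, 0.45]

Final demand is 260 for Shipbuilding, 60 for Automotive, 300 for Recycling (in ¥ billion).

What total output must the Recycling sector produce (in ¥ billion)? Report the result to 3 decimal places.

x_R = 774.493

I − A =
  [   0.95    -0.40    -0.25]
  [  -0.45     0.65     0.00]
  [  -0.05    -0.15     0.55]
Cofactors of I−A, C_ij = (−1)^(i+j)·(minor ij) (rows/columns in the sector order above):
  C_11 = (0.65)(0.55) − (0.00)(-0.15) = 0.3575
  C_12 = −[(-0.45)(0.55) − (0.00)(-0.05)] = 0.2475
  C_13 = (-0.45)(-0.15) − (0.65)(-0.05) = 0.1000
  C_21 = −[(-0.40)(0.55) − (-0.25)(-0.15)] = 0.2575
  C_22 = (0.95)(0.55) − (-0.25)(-0.05) = 0.5100
  C_23 = −[(0.95)(-0.15) − (-0.40)(-0.05)] = 0.1625
  C_31 = (-0.40)(0.00) − (-0.25)(0.65) = 0.1625
  C_32 = −[(0.95)(0.00) − (-0.25)(-0.45)] = 0.1125
  C_33 = (0.95)(0.65) − (-0.40)(-0.45) = 0.4375
det(I−A) = Σ_j (I−A)_1j·C_1j = (0.95)(0.3575) + (-0.40)(0.2475) + (-0.25)(0.1000) = 0.215625
adj(I−A) = Cᵀ =
  [ 0.3575   0.2575   0.1625]
  [ 0.2475   0.5100   0.1125]
  [ 0.1000   0.1625   0.4375]
(I − A)⁻¹ = adj(I−A) / det(I−A) ≈
  [   1.6580     1.1942     0.7536]
  [   1.1478     2.3652     0.5217]
  [   0.4638     0.7536     2.0290]
x = (I − A)⁻¹ d = adj(I−A)·d / det(I−A), with det(I−A) = 0.215625:
  x_S = (0.3575·260 + 0.2575·60 + 0.1625·300) / 0.215625 = 157.15 / 0.215625 ≈ 728.812
  x_A = (0.2475·260 + 0.5100·60 + 0.1125·300) / 0.215625 = 128.70 / 0.215625 ≈ 596.870
  x_R = (0.1000·260 + 0.1625·60 + 0.4375·300) / 0.215625 = 167.00 / 0.215625 ≈ 774.493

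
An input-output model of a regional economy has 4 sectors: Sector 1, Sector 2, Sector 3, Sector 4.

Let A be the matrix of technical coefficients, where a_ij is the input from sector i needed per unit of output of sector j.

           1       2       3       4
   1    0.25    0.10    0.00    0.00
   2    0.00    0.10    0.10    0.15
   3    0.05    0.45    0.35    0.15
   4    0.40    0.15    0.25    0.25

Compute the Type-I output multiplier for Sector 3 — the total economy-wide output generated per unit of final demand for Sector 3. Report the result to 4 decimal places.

I − A =
  [   0.75    -0.10     0.00     0.00]
  [   0.00     0.90    -0.10    -0.15]
  [  -0.05    -0.45     0.65    -0.15]
  [  -0.40    -0.15    -0.25     0.75]
Compute the cofactors C_ij = (−1)^(i+j)·(3×3 minor ij) of I−A; the adjugate is their transpose:
adj(I−A) = Cᵀ =
  [ 0.337500   0.045000   0.011250   0.011250]
  [ 0.050625   0.337500   0.084375   0.084375]
  [ 0.113625   0.279750   0.483375   0.152625]
  [ 0.228000   0.184750   0.184000   0.404500]
det(I−A) = Σ_j (I−A)_1j·C_1j = (0.75)(0.337500) + (-0.10)(0.050625) + (0.00)(0.113625) + (0.00)(0.228000) = 0.2480625
(I − A)⁻¹ = adj(I−A) / det(I−A) ≈
  [   1.36054     0.18141     0.04535     0.04535]
  [   0.20408     1.36054     0.34014     0.34014]
  [   0.45805     1.12774     1.94860     0.61527]
  [   0.91912     0.74477     0.74175     1.63064]
The output multiplier for sector j is the column-j sum of the Leontief inverse (I − A)⁻¹ = adj(I−A) / det(I−A).
Column 3 of adj(I−A): (0.011250, 0.084375, 0.483375, 0.184000); det(I−A) = 0.2480625.
m_3 = (0.011250 + 0.084375 + 0.483375 + 0.184000) / 0.2480625 = 0.763 / 0.2480625 ≈ 3.0758.

m_3 = 3.0758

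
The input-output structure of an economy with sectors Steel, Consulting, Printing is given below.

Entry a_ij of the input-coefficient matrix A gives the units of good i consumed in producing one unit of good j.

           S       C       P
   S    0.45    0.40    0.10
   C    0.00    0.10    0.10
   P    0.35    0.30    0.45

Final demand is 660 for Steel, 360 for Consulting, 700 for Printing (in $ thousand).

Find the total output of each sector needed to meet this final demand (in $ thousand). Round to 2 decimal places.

I − A =
  [   0.55    -0.40    -0.10]
  [   0.00     0.90    -0.10]
  [  -0.35    -0.30     0.55]
Cofactors of I−A, C_ij = (−1)^(i+j)·(minor ij) (rows/columns in the sector order above):
  C_11 = (0.90)(0.55) − (-0.10)(-0.30) = 0.4650
  C_12 = −[(0.00)(0.55) − (-0.10)(-0.35)] = 0.0350
  C_13 = (0.00)(-0.30) − (0.90)(-0.35) = 0.3150
  C_21 = −[(-0.40)(0.55) − (-0.10)(-0.30)] = 0.2500
  C_22 = (0.55)(0.55) − (-0.10)(-0.35) = 0.2675
  C_23 = −[(0.55)(-0.30) − (-0.40)(-0.35)] = 0.3050
  C_31 = (-0.40)(-0.10) − (-0.10)(0.90) = 0.1300
  C_32 = −[(0.55)(-0.10) − (-0.10)(0.00)] = 0.0550
  C_33 = (0.55)(0.90) − (-0.40)(0.00) = 0.4950
det(I−A) = Σ_j (I−A)_1j·C_1j = (0.55)(0.4650) + (-0.40)(0.0350) + (-0.10)(0.3150) = 0.21025
adj(I−A) = Cᵀ =
  [ 0.4650   0.2500   0.1300]
  [ 0.0350   0.2675   0.0550]
  [ 0.3150   0.3050   0.4950]
(I − A)⁻¹ = adj(I−A) / det(I−A) ≈
  [   2.2117     1.1891     0.6183]
  [   0.1665     1.2723     0.2616]
  [   1.4982     1.4507     2.3543]
x = (I − A)⁻¹ d = adj(I−A)·d / det(I−A), with det(I−A) = 0.21025:
  x_S = (0.4650·660 + 0.2500·360 + 0.1300·700) / 0.21025 = 487.90 / 0.21025 ≈ 2320.57
  x_C = (0.0350·660 + 0.2675·360 + 0.0550·700) / 0.21025 = 157.90 / 0.21025 ≈ 751.01
  x_P = (0.3150·660 + 0.3050·360 + 0.4950·700) / 0.21025 = 664.20 / 0.21025 ≈ 3159.10

x_S = 2320.57, x_C = 751.01, x_P = 3159.10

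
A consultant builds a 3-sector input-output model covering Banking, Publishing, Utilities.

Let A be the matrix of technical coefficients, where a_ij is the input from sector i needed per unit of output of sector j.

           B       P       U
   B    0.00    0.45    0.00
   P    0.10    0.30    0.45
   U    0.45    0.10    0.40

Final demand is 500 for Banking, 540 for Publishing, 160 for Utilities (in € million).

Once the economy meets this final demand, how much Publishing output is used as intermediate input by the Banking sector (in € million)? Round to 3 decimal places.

z_PB = 142.365

I − A =
  [   1.00    -0.45     0.00]
  [  -0.10     0.70    -0.45]
  [  -0.45    -0.10     0.60]
Cofactors of I−A, C_ij = (−1)^(i+j)·(minor ij) (rows/columns in the sector order above):
  C_11 = (0.70)(0.60) − (-0.45)(-0.10) = 0.3750
  C_12 = −[(-0.10)(0.60) − (-0.45)(-0.45)] = 0.2625
  C_13 = (-0.10)(-0.10) − (0.70)(-0.45) = 0.3250
  C_21 = −[(-0.45)(0.60) − (0.00)(-0.10)] = 0.2700
  C_22 = (1.00)(0.60) − (0.00)(-0.45) = 0.6000
  C_23 = −[(1.00)(-0.10) − (-0.45)(-0.45)] = 0.3025
  C_31 = (-0.45)(-0.45) − (0.00)(0.70) = 0.2025
  C_32 = −[(1.00)(-0.45) − (0.00)(-0.10)] = 0.4500
  C_33 = (1.00)(0.70) − (-0.45)(-0.10) = 0.6550
det(I−A) = Σ_j (I−A)_1j·C_1j = (1.00)(0.3750) + (-0.45)(0.2625) + (0.00)(0.3250) = 0.256875
adj(I−A) = Cᵀ =
  [ 0.3750   0.2700   0.2025]
  [ 0.2625   0.6000   0.4500]
  [ 0.3250   0.3025   0.6550]
(I − A)⁻¹ = adj(I−A) / det(I−A) ≈
  [   1.4599     1.0511     0.7883]
  [   1.0219     2.3358     1.7518]
  [   1.2652     1.1776     2.5499]
First solve x = (I − A)⁻¹ d = adj(I−A)·d / det(I−A); in particular x_B = (0.3750·500 + 0.2700·540 + 0.2025·160) / 0.256875 = 365.70 / 0.256875 ≈ 1423.64964.
Intermediate flow from P to B: z_PB = a_PB · x_B = 0.10 × 365.70 / 0.256875 = 36.57 / 0.256875 ≈ 142.365.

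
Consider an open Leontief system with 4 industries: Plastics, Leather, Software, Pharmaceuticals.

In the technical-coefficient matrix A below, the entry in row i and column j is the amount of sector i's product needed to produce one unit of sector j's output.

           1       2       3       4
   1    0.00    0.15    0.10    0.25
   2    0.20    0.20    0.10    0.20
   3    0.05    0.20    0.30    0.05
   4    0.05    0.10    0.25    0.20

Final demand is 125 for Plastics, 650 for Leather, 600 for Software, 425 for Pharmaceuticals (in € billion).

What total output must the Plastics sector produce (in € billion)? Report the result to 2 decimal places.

I − A =
  [   1.00    -0.15    -0.10    -0.25]
  [  -0.20     0.80    -0.10    -0.20]
  [  -0.05    -0.20     0.70    -0.05]
  [  -0.05    -0.10    -0.25     0.80]
Compute the cofactors C_ij = (−1)^(i+j)·(3×3 minor ij) of I−A; the adjugate is their transpose:
adj(I−A) = Cᵀ =
  [ 0.397500   0.128625   0.134000   0.164750]
  [ 0.123250   0.531375   0.158250   0.181250]
  [ 0.068000   0.170125   0.579500   0.100000]
  [ 0.061500   0.127625   0.209250   0.510250]
det(I−A) = Σ_j (I−A)_1j·C_1j = (1.00)(0.397500) + (-0.15)(0.123250) + (-0.10)(0.068000) + (-0.25)(0.061500) = 0.3568375
(I − A)⁻¹ = adj(I−A) / det(I−A) ≈
  [   1.1140     0.3605     0.3755     0.4617]
  [   0.3454     1.4891     0.4435     0.5079]
  [   0.1906     0.4768     1.6240     0.2802]
  [   0.1723     0.3577     0.5864     1.4299]
x = (I − A)⁻¹ d = adj(I−A)·d / det(I−A), with det(I−A) = 0.3568375:
  x_1 = (0.397500·125 + 0.128625·650 + 0.134000·600 + 0.164750·425) / 0.3568375 = 283.7125 / 0.3568375 ≈ 795.07
  x_2 = (0.123250·125 + 0.531375·650 + 0.158250·600 + 0.181250·425) / 0.3568375 = 532.78125 / 0.3568375 ≈ 1493.06
  x_3 = (0.068000·125 + 0.170125·650 + 0.579500·600 + 0.100000·425) / 0.3568375 = 509.28125 / 0.3568375 ≈ 1427.21
  x_4 = (0.061500·125 + 0.127625·650 + 0.209250·600 + 0.510250·425) / 0.3568375 = 433.05 / 0.3568375 ≈ 1213.58

x_1 = 795.07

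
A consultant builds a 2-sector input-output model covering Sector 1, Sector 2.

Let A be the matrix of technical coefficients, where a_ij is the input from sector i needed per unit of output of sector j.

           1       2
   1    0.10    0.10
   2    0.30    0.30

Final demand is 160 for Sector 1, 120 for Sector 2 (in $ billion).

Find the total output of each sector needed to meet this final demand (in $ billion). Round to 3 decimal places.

I − A =
  [   0.90    -0.10]
  [  -0.30     0.70]
det(I−A) = (0.90)(0.70) − (-0.10)(-0.30) = 0.6000
adj(I−A) = [[0.70, 0.10], [0.30, 0.90]]
(I − A)⁻¹ = adj(I−A) / det(I−A) ≈
  [   1.1667     0.1667]
  [   0.5000     1.5000]
x = (I − A)⁻¹ d = adj(I−A)·d / det(I−A), with det(I−A) = 0.6000:
  x_1 = (0.70·160 + 0.10·120) / 0.6000 = 124.00 / 0.6000 ≈ 206.667
  x_2 = (0.30·160 + 0.90·120) / 0.6000 = 156.00 / 0.6000 = 260.000

x_1 = 206.667, x_2 = 260.000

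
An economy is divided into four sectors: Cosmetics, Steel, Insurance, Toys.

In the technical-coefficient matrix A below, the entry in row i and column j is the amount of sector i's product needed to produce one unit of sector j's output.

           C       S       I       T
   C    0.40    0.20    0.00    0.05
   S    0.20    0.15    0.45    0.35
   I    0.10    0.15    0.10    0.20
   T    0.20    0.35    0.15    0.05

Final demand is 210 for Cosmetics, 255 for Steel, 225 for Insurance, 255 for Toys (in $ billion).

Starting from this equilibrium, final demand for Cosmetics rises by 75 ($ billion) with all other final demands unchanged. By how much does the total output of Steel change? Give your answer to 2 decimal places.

Δx_S = 99.36

I − A =
  [   0.60    -0.20     0.00    -0.05]
  [  -0.20     0.85    -0.45    -0.35]
  [  -0.10    -0.15     0.90    -0.20]
  [  -0.20    -0.35    -0.15     0.95]
Compute the cofactors C_ij = (−1)^(i+j)·(3×3 minor ij) of I−A; the adjugate is their transpose:
adj(I−A) = Cᵀ =
  [ 0.487500   0.181875   0.110250   0.115875]
  [ 0.294000   0.485250   0.285000   0.254250]
  [ 0.155500   0.154750   0.347000   0.138250]
  [ 0.235500   0.241500   0.183000   0.373500]
det(I−A) = Σ_j (I−A)_1j·C_1j = (0.60)(0.487500) + (-0.20)(0.294000) + (0.00)(0.155500) + (-0.05)(0.235500) = 0.221925
(I − A)⁻¹ = adj(I−A) / det(I−A) ≈
  [   2.1967     0.8195     0.4968     0.5221]
  [   1.3248     2.1865     1.2842     1.1457]
  [   0.7007     0.6973     1.5636     0.6230]
  [   1.0612     1.0882     0.8246     1.6830]
Δx = (I − A)⁻¹ Δd with Δd having +75 in the Cosmetics component and 0 elsewhere.
So Δx_S = L_SC · (+75), where L_SC = adj(I−A)_SC / det(I−A) = 0.294000 / 0.221925.
Δx_S = 0.294000 × (+75) / 0.221925 = 22.05 / 0.221925 ≈ 99.36.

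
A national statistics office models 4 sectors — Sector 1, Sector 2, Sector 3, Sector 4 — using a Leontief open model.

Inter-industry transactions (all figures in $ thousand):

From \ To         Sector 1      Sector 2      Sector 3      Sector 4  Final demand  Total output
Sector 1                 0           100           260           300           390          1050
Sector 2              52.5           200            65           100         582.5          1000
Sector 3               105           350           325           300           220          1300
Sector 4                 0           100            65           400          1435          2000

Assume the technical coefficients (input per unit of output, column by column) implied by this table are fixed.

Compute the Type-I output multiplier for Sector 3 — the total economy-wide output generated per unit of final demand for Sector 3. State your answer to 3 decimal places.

Technical coefficients a_ij = z_ij / X_j:
  a_11 = 0/1050 = 0.00, a_21 = 52.5/1050 = 0.05, a_31 = 105/1050 = 0.10, a_41 = 0/1050 = 0.00
  a_12 = 100/1000 = 0.10, a_22 = 200/1000 = 0.20, a_32 = 350/1000 = 0.35, a_42 = 100/1000 = 0.10
  a_13 = 260/1300 = 0.20, a_23 = 65/1300 = 0.05, a_33 = 325/1300 = 0.25, a_43 = 65/1300 = 0.05
  a_14 = 300/2000 = 0.15, a_24 = 100/2000 = 0.05, a_34 = 300/2000 = 0.15, a_44 = 400/2000 = 0.20
I − A =
  [   1.00    -0.10    -0.20    -0.15]
  [  -0.05     0.80    -0.05    -0.05]
  [  -0.10    -0.35     0.75    -0.15]
  [   0.00    -0.10    -0.05     0.80]
Compute the cofactors C_ij = (−1)^(i+j)·(3×3 minor ij) of I−A; the adjugate is their transpose:
adj(I−A) = Cᵀ =
  [ 0.454625   0.132125   0.138000   0.119375]
  [ 0.033875   0.575750   0.050875   0.051875]
  [ 0.078250   0.304500   0.630250   0.151875]
  [ 0.009125   0.091000   0.045750   0.558750]
det(I−A) = Σ_j (I−A)_1j·C_1j = (1.00)(0.454625) + (-0.10)(0.033875) + (-0.20)(0.078250) + (-0.15)(0.009125) = 0.43421875
(I − A)⁻¹ = adj(I−A) / det(I−A) ≈
  [   1.0470     0.3043     0.3178     0.2749]
  [   0.0780     1.3259     0.1172     0.1195]
  [   0.1802     0.7013     1.4515     0.3498]
  [   0.0210     0.2096     0.1054     1.2868]
The output multiplier for sector j is the column-j sum of the Leontief inverse (I − A)⁻¹ = adj(I−A) / det(I−A).
Column 3 of adj(I−A): (0.138000, 0.050875, 0.630250, 0.045750); det(I−A) = 0.43421875.
m_3 = (0.138000 + 0.050875 + 0.630250 + 0.045750) / 0.43421875 = 0.864875 / 0.43421875 ≈ 1.992.

m_3 = 1.992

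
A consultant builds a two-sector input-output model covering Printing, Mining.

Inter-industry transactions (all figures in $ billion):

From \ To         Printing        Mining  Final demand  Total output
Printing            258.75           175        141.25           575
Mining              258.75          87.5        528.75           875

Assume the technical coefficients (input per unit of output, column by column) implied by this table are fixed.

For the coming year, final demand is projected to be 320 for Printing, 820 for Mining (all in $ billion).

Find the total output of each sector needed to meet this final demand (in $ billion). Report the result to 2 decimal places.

x_P = 1116.05, x_M = 1469.14

Technical coefficients a_ij = z_ij / X_j:
  a_PP = 258.75/575 = 0.45, a_MP = 258.75/575 = 0.45
  a_PM = 175/875 = 0.20, a_MM = 87.5/875 = 0.10
I − A =
  [   0.55    -0.20]
  [  -0.45     0.90]
det(I−A) = (0.55)(0.90) − (-0.20)(-0.45) = 0.4050
adj(I−A) = [[0.90, 0.20], [0.45, 0.55]]
(I − A)⁻¹ = adj(I−A) / det(I−A) ≈
  [   2.2222     0.4938]
  [   1.1111     1.3580]
x = (I − A)⁻¹ d = adj(I−A)·d / det(I−A), with det(I−A) = 0.4050:
  x_P = (0.90·320 + 0.20·820) / 0.4050 = 452.00 / 0.4050 ≈ 1116.05
  x_M = (0.45·320 + 0.55·820) / 0.4050 = 595.00 / 0.4050 ≈ 1469.14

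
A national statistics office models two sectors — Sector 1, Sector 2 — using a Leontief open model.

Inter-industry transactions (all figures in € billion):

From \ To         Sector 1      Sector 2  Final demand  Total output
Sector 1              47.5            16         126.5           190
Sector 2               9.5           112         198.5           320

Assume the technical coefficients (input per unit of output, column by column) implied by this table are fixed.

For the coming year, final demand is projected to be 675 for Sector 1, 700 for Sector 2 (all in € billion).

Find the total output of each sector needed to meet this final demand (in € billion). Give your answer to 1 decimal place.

Technical coefficients a_ij = z_ij / X_j:
  a_11 = 47.5/190 = 0.25, a_21 = 9.5/190 = 0.05
  a_12 = 16/320 = 0.05, a_22 = 112/320 = 0.35
I − A =
  [   0.75    -0.05]
  [  -0.05     0.65]
det(I−A) = (0.75)(0.65) − (-0.05)(-0.05) = 0.4850
adj(I−A) = [[0.65, 0.05], [0.05, 0.75]]
(I − A)⁻¹ = adj(I−A) / det(I−A) ≈
  [   1.3402     0.1031]
  [   0.1031     1.5464]
x = (I − A)⁻¹ d = adj(I−A)·d / det(I−A), with det(I−A) = 0.4850:
  x_1 = (0.65·675 + 0.05·700) / 0.4850 = 473.75 / 0.4850 ≈ 976.8
  x_2 = (0.05·675 + 0.75·700) / 0.4850 = 558.75 / 0.4850 ≈ 1152.1

x_1 = 976.8, x_2 = 1152.1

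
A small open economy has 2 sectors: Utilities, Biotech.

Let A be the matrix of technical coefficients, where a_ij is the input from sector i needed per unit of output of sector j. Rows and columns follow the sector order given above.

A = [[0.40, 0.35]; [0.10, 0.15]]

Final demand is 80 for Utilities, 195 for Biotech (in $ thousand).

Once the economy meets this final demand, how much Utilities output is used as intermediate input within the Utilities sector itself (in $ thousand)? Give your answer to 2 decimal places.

I − A =
  [   0.60    -0.35]
  [  -0.10     0.85]
det(I−A) = (0.60)(0.85) − (-0.35)(-0.10) = 0.4750
adj(I−A) = [[0.85, 0.35], [0.10, 0.60]]
(I − A)⁻¹ = adj(I−A) / det(I−A) ≈
  [   1.7895     0.7368]
  [   0.2105     1.2632]
First solve x = (I − A)⁻¹ d = adj(I−A)·d / det(I−A); in particular x_1 = (0.85·80 + 0.35·195) / 0.4750 = 136.25 / 0.4750 ≈ 286.8421.
Intermediate flow from 1 to 1: z_11 = a_11 · x_1 = 0.40 × 136.25 / 0.4750 = 54.50 / 0.4750 ≈ 114.74.

z_11 = 114.74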